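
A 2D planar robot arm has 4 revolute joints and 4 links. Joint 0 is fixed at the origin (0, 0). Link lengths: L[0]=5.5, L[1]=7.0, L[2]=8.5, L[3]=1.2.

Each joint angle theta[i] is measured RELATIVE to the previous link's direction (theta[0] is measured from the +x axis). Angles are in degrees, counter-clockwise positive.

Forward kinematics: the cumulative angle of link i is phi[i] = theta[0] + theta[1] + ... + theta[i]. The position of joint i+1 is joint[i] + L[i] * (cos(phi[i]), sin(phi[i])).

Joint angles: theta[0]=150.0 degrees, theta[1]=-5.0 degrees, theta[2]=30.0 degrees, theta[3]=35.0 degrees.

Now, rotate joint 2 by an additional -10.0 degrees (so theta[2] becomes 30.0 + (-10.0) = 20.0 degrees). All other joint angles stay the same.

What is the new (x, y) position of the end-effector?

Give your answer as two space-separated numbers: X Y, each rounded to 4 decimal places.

Answer: -19.8352 8.5546

Derivation:
joint[0] = (0.0000, 0.0000)  (base)
link 0: phi[0] = 150 = 150 deg
  cos(150 deg) = -0.8660, sin(150 deg) = 0.5000
  joint[1] = (0.0000, 0.0000) + 5.5 * (-0.8660, 0.5000) = (0.0000 + -4.7631, 0.0000 + 2.7500) = (-4.7631, 2.7500)
link 1: phi[1] = 150 + -5 = 145 deg
  cos(145 deg) = -0.8192, sin(145 deg) = 0.5736
  joint[2] = (-4.7631, 2.7500) + 7 * (-0.8192, 0.5736) = (-4.7631 + -5.7341, 2.7500 + 4.0150) = (-10.4972, 6.7650)
link 2: phi[2] = 150 + -5 + 20 = 165 deg
  cos(165 deg) = -0.9659, sin(165 deg) = 0.2588
  joint[3] = (-10.4972, 6.7650) + 8.5 * (-0.9659, 0.2588) = (-10.4972 + -8.2104, 6.7650 + 2.2000) = (-18.7076, 8.9650)
link 3: phi[3] = 150 + -5 + 20 + 35 = 200 deg
  cos(200 deg) = -0.9397, sin(200 deg) = -0.3420
  joint[4] = (-18.7076, 8.9650) + 1.2 * (-0.9397, -0.3420) = (-18.7076 + -1.1276, 8.9650 + -0.4104) = (-19.8352, 8.5546)
End effector: (-19.8352, 8.5546)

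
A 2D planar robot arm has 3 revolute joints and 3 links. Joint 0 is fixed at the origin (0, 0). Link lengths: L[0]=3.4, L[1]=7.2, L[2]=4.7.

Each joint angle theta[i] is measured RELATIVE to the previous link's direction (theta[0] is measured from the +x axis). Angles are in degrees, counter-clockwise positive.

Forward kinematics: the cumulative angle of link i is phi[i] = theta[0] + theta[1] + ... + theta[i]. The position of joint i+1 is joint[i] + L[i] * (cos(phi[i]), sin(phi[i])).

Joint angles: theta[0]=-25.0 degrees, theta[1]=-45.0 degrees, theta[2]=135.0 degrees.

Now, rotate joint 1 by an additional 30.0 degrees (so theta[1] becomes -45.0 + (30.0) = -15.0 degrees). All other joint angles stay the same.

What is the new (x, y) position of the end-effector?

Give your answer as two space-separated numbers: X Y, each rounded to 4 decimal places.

joint[0] = (0.0000, 0.0000)  (base)
link 0: phi[0] = -25 = -25 deg
  cos(-25 deg) = 0.9063, sin(-25 deg) = -0.4226
  joint[1] = (0.0000, 0.0000) + 3.4 * (0.9063, -0.4226) = (0.0000 + 3.0814, 0.0000 + -1.4369) = (3.0814, -1.4369)
link 1: phi[1] = -25 + -15 = -40 deg
  cos(-40 deg) = 0.7660, sin(-40 deg) = -0.6428
  joint[2] = (3.0814, -1.4369) + 7.2 * (0.7660, -0.6428) = (3.0814 + 5.5155, -1.4369 + -4.6281) = (8.5970, -6.0650)
link 2: phi[2] = -25 + -15 + 135 = 95 deg
  cos(95 deg) = -0.0872, sin(95 deg) = 0.9962
  joint[3] = (8.5970, -6.0650) + 4.7 * (-0.0872, 0.9962) = (8.5970 + -0.4096, -6.0650 + 4.6821) = (8.1873, -1.3829)
End effector: (8.1873, -1.3829)

Answer: 8.1873 -1.3829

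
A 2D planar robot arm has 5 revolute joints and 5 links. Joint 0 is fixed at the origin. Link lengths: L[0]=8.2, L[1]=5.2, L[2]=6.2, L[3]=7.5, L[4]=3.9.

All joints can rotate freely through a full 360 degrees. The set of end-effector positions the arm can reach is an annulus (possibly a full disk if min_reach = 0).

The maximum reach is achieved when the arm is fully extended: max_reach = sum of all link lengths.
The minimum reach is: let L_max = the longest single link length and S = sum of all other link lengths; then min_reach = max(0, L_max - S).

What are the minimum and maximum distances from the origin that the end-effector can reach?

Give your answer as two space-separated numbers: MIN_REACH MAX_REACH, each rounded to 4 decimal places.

Link lengths: [8.2, 5.2, 6.2, 7.5, 3.9]
max_reach = 8.2 + 5.2 + 6.2 + 7.5 + 3.9 = 31
L_max = max([8.2, 5.2, 6.2, 7.5, 3.9]) = 8.2
S (sum of others) = 31 - 8.2 = 22.8
min_reach = max(0, 8.2 - 22.8) = max(0, -14.6) = 0

Answer: 0.0000 31.0000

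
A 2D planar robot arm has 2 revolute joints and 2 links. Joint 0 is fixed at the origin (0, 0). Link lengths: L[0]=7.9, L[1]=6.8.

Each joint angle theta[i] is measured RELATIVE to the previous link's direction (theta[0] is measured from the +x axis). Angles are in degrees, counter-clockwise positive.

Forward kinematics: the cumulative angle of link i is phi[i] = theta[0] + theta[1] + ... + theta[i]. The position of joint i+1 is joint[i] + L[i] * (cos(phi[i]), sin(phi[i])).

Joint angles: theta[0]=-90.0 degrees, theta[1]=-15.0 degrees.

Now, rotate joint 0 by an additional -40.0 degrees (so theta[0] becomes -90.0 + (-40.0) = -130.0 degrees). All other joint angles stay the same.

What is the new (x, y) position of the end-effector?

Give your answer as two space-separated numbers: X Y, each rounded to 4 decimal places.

Answer: -10.6483 -9.9521

Derivation:
joint[0] = (0.0000, 0.0000)  (base)
link 0: phi[0] = -130 = -130 deg
  cos(-130 deg) = -0.6428, sin(-130 deg) = -0.7660
  joint[1] = (0.0000, 0.0000) + 7.9 * (-0.6428, -0.7660) = (0.0000 + -5.0780, 0.0000 + -6.0518) = (-5.0780, -6.0518)
link 1: phi[1] = -130 + -15 = -145 deg
  cos(-145 deg) = -0.8192, sin(-145 deg) = -0.5736
  joint[2] = (-5.0780, -6.0518) + 6.8 * (-0.8192, -0.5736) = (-5.0780 + -5.5702, -6.0518 + -3.9003) = (-10.6483, -9.9521)
End effector: (-10.6483, -9.9521)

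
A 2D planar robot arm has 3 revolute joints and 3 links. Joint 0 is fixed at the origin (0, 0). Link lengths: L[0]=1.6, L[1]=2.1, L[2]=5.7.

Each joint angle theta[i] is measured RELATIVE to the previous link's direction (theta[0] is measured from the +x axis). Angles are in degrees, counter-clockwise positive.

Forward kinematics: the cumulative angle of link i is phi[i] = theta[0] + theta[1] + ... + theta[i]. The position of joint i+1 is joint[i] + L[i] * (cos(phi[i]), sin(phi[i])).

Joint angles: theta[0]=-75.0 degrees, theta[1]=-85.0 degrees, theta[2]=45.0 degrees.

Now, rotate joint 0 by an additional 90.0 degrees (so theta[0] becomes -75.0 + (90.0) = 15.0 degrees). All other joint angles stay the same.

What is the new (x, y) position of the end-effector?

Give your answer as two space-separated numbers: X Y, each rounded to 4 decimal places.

joint[0] = (0.0000, 0.0000)  (base)
link 0: phi[0] = 15 = 15 deg
  cos(15 deg) = 0.9659, sin(15 deg) = 0.2588
  joint[1] = (0.0000, 0.0000) + 1.6 * (0.9659, 0.2588) = (0.0000 + 1.5455, 0.0000 + 0.4141) = (1.5455, 0.4141)
link 1: phi[1] = 15 + -85 = -70 deg
  cos(-70 deg) = 0.3420, sin(-70 deg) = -0.9397
  joint[2] = (1.5455, 0.4141) + 2.1 * (0.3420, -0.9397) = (1.5455 + 0.7182, 0.4141 + -1.9734) = (2.2637, -1.5592)
link 2: phi[2] = 15 + -85 + 45 = -25 deg
  cos(-25 deg) = 0.9063, sin(-25 deg) = -0.4226
  joint[3] = (2.2637, -1.5592) + 5.7 * (0.9063, -0.4226) = (2.2637 + 5.1660, -1.5592 + -2.4089) = (7.4297, -3.9682)
End effector: (7.4297, -3.9682)

Answer: 7.4297 -3.9682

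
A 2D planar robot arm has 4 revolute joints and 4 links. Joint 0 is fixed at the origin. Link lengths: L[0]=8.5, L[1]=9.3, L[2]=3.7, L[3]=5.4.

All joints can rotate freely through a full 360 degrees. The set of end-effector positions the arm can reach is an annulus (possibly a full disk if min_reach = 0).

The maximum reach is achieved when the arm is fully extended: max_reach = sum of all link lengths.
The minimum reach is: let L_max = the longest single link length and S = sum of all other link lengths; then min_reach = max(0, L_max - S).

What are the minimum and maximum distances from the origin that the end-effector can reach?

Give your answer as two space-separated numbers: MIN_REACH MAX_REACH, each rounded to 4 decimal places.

Answer: 0.0000 26.9000

Derivation:
Link lengths: [8.5, 9.3, 3.7, 5.4]
max_reach = 8.5 + 9.3 + 3.7 + 5.4 = 26.9
L_max = max([8.5, 9.3, 3.7, 5.4]) = 9.3
S (sum of others) = 26.9 - 9.3 = 17.6
min_reach = max(0, 9.3 - 17.6) = max(0, -8.3) = 0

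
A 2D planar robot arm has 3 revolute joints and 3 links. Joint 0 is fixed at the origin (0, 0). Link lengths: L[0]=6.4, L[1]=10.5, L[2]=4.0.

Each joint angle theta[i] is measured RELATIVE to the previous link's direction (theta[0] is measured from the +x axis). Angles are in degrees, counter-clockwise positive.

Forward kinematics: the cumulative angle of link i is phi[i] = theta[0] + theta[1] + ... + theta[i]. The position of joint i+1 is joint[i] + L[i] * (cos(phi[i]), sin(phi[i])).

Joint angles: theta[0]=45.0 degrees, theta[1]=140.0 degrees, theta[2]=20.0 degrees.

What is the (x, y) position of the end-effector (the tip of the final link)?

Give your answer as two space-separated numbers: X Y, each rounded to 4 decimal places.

joint[0] = (0.0000, 0.0000)  (base)
link 0: phi[0] = 45 = 45 deg
  cos(45 deg) = 0.7071, sin(45 deg) = 0.7071
  joint[1] = (0.0000, 0.0000) + 6.4 * (0.7071, 0.7071) = (0.0000 + 4.5255, 0.0000 + 4.5255) = (4.5255, 4.5255)
link 1: phi[1] = 45 + 140 = 185 deg
  cos(185 deg) = -0.9962, sin(185 deg) = -0.0872
  joint[2] = (4.5255, 4.5255) + 10.5 * (-0.9962, -0.0872) = (4.5255 + -10.4600, 4.5255 + -0.9151) = (-5.9346, 3.6103)
link 2: phi[2] = 45 + 140 + 20 = 205 deg
  cos(205 deg) = -0.9063, sin(205 deg) = -0.4226
  joint[3] = (-5.9346, 3.6103) + 4 * (-0.9063, -0.4226) = (-5.9346 + -3.6252, 3.6103 + -1.6905) = (-9.5598, 1.9199)
End effector: (-9.5598, 1.9199)

Answer: -9.5598 1.9199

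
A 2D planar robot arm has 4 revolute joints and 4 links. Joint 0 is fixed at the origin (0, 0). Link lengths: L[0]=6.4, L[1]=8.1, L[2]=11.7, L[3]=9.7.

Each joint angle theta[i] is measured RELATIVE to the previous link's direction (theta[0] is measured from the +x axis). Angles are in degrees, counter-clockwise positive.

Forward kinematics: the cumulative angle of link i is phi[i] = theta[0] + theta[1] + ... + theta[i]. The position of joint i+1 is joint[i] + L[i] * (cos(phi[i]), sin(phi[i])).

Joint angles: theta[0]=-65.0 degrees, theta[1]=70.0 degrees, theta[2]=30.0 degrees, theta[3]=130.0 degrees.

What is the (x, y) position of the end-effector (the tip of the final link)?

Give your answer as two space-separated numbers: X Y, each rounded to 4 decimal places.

Answer: 10.9885 4.1270

Derivation:
joint[0] = (0.0000, 0.0000)  (base)
link 0: phi[0] = -65 = -65 deg
  cos(-65 deg) = 0.4226, sin(-65 deg) = -0.9063
  joint[1] = (0.0000, 0.0000) + 6.4 * (0.4226, -0.9063) = (0.0000 + 2.7048, 0.0000 + -5.8004) = (2.7048, -5.8004)
link 1: phi[1] = -65 + 70 = 5 deg
  cos(5 deg) = 0.9962, sin(5 deg) = 0.0872
  joint[2] = (2.7048, -5.8004) + 8.1 * (0.9962, 0.0872) = (2.7048 + 8.0692, -5.8004 + 0.7060) = (10.7739, -5.0944)
link 2: phi[2] = -65 + 70 + 30 = 35 deg
  cos(35 deg) = 0.8192, sin(35 deg) = 0.5736
  joint[3] = (10.7739, -5.0944) + 11.7 * (0.8192, 0.5736) = (10.7739 + 9.5841, -5.0944 + 6.7108) = (20.3580, 1.6164)
link 3: phi[3] = -65 + 70 + 30 + 130 = 165 deg
  cos(165 deg) = -0.9659, sin(165 deg) = 0.2588
  joint[4] = (20.3580, 1.6164) + 9.7 * (-0.9659, 0.2588) = (20.3580 + -9.3695, 1.6164 + 2.5105) = (10.9885, 4.1270)
End effector: (10.9885, 4.1270)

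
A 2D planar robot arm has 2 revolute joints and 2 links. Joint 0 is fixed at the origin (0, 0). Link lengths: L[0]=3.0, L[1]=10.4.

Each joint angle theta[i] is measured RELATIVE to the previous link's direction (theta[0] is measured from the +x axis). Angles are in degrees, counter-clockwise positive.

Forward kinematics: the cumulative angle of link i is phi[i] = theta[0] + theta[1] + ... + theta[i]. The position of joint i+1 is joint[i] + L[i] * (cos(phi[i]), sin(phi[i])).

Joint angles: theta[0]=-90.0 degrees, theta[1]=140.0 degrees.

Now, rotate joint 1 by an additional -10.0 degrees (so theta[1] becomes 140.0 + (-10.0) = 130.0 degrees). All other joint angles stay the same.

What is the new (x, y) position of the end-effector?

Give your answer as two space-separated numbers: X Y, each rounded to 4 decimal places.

joint[0] = (0.0000, 0.0000)  (base)
link 0: phi[0] = -90 = -90 deg
  cos(-90 deg) = 0.0000, sin(-90 deg) = -1.0000
  joint[1] = (0.0000, 0.0000) + 3 * (0.0000, -1.0000) = (0.0000 + 0.0000, 0.0000 + -3.0000) = (0.0000, -3.0000)
link 1: phi[1] = -90 + 130 = 40 deg
  cos(40 deg) = 0.7660, sin(40 deg) = 0.6428
  joint[2] = (0.0000, -3.0000) + 10.4 * (0.7660, 0.6428) = (0.0000 + 7.9669, -3.0000 + 6.6850) = (7.9669, 3.6850)
End effector: (7.9669, 3.6850)

Answer: 7.9669 3.6850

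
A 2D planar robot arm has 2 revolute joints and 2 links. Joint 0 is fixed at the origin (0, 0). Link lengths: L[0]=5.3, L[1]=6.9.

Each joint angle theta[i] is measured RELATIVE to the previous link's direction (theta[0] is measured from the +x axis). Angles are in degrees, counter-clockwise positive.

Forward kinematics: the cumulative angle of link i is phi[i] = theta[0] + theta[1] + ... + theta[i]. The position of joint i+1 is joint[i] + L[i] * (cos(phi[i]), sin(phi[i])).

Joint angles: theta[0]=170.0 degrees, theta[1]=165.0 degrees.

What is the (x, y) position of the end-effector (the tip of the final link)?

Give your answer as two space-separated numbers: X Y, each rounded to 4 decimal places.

Answer: 1.0340 -1.9957

Derivation:
joint[0] = (0.0000, 0.0000)  (base)
link 0: phi[0] = 170 = 170 deg
  cos(170 deg) = -0.9848, sin(170 deg) = 0.1736
  joint[1] = (0.0000, 0.0000) + 5.3 * (-0.9848, 0.1736) = (0.0000 + -5.2195, 0.0000 + 0.9203) = (-5.2195, 0.9203)
link 1: phi[1] = 170 + 165 = 335 deg
  cos(335 deg) = 0.9063, sin(335 deg) = -0.4226
  joint[2] = (-5.2195, 0.9203) + 6.9 * (0.9063, -0.4226) = (-5.2195 + 6.2535, 0.9203 + -2.9161) = (1.0340, -1.9957)
End effector: (1.0340, -1.9957)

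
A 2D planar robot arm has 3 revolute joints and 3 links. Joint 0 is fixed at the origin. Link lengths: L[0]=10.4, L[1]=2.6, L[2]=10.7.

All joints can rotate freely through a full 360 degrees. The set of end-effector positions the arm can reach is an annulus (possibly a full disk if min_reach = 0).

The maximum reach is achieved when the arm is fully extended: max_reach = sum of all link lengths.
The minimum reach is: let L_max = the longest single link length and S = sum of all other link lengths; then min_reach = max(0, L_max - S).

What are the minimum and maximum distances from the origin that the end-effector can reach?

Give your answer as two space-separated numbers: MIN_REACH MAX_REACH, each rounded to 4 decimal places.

Link lengths: [10.4, 2.6, 10.7]
max_reach = 10.4 + 2.6 + 10.7 = 23.7
L_max = max([10.4, 2.6, 10.7]) = 10.7
S (sum of others) = 23.7 - 10.7 = 13
min_reach = max(0, 10.7 - 13) = max(0, -2.3) = 0

Answer: 0.0000 23.7000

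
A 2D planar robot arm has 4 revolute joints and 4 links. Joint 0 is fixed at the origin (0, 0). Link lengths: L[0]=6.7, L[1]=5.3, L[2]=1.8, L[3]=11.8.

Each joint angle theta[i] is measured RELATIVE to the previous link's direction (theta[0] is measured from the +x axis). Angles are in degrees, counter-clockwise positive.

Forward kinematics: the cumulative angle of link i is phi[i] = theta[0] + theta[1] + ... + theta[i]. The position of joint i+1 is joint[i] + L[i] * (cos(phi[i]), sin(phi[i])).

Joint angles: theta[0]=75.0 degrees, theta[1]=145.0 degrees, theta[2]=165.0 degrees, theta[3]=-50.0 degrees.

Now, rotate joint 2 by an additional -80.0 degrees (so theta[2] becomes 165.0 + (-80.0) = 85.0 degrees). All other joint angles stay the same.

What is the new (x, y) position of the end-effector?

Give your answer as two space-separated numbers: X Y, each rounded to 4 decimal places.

joint[0] = (0.0000, 0.0000)  (base)
link 0: phi[0] = 75 = 75 deg
  cos(75 deg) = 0.2588, sin(75 deg) = 0.9659
  joint[1] = (0.0000, 0.0000) + 6.7 * (0.2588, 0.9659) = (0.0000 + 1.7341, 0.0000 + 6.4717) = (1.7341, 6.4717)
link 1: phi[1] = 75 + 145 = 220 deg
  cos(220 deg) = -0.7660, sin(220 deg) = -0.6428
  joint[2] = (1.7341, 6.4717) + 5.3 * (-0.7660, -0.6428) = (1.7341 + -4.0600, 6.4717 + -3.4068) = (-2.3259, 3.0649)
link 2: phi[2] = 75 + 145 + 85 = 305 deg
  cos(305 deg) = 0.5736, sin(305 deg) = -0.8192
  joint[3] = (-2.3259, 3.0649) + 1.8 * (0.5736, -0.8192) = (-2.3259 + 1.0324, 3.0649 + -1.4745) = (-1.2935, 1.5905)
link 3: phi[3] = 75 + 145 + 85 + -50 = 255 deg
  cos(255 deg) = -0.2588, sin(255 deg) = -0.9659
  joint[4] = (-1.2935, 1.5905) + 11.8 * (-0.2588, -0.9659) = (-1.2935 + -3.0541, 1.5905 + -11.3979) = (-4.3476, -9.8075)
End effector: (-4.3476, -9.8075)

Answer: -4.3476 -9.8075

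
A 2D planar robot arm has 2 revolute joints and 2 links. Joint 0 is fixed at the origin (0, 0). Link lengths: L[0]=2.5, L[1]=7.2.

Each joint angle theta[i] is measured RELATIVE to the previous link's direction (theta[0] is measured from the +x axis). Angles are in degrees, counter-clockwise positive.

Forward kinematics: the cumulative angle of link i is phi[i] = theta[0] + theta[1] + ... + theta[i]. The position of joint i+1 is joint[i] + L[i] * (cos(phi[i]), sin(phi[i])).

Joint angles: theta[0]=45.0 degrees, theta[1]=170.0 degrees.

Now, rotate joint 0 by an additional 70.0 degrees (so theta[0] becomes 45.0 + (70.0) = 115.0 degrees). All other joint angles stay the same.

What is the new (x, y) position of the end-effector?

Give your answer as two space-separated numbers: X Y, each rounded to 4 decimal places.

Answer: 0.8070 -4.6889

Derivation:
joint[0] = (0.0000, 0.0000)  (base)
link 0: phi[0] = 115 = 115 deg
  cos(115 deg) = -0.4226, sin(115 deg) = 0.9063
  joint[1] = (0.0000, 0.0000) + 2.5 * (-0.4226, 0.9063) = (0.0000 + -1.0565, 0.0000 + 2.2658) = (-1.0565, 2.2658)
link 1: phi[1] = 115 + 170 = 285 deg
  cos(285 deg) = 0.2588, sin(285 deg) = -0.9659
  joint[2] = (-1.0565, 2.2658) + 7.2 * (0.2588, -0.9659) = (-1.0565 + 1.8635, 2.2658 + -6.9547) = (0.8070, -4.6889)
End effector: (0.8070, -4.6889)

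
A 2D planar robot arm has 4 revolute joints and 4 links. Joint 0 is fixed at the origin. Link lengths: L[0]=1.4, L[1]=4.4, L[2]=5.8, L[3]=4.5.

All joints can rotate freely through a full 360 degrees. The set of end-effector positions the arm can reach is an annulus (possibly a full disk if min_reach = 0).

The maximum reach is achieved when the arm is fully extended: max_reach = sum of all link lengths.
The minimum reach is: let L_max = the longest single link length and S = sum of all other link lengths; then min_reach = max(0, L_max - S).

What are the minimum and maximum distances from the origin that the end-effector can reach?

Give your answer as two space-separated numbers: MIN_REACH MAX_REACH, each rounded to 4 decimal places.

Link lengths: [1.4, 4.4, 5.8, 4.5]
max_reach = 1.4 + 4.4 + 5.8 + 4.5 = 16.1
L_max = max([1.4, 4.4, 5.8, 4.5]) = 5.8
S (sum of others) = 16.1 - 5.8 = 10.3
min_reach = max(0, 5.8 - 10.3) = max(0, -4.5) = 0

Answer: 0.0000 16.1000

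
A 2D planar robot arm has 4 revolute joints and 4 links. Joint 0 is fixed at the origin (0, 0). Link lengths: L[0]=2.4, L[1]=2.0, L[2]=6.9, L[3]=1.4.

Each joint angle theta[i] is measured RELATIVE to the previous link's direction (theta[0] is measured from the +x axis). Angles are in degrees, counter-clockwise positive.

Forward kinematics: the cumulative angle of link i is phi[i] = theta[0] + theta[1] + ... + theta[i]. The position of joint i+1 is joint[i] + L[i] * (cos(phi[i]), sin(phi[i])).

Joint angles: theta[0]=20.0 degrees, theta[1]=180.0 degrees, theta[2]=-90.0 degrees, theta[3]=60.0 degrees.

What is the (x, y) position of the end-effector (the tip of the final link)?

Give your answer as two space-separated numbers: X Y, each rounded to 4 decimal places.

joint[0] = (0.0000, 0.0000)  (base)
link 0: phi[0] = 20 = 20 deg
  cos(20 deg) = 0.9397, sin(20 deg) = 0.3420
  joint[1] = (0.0000, 0.0000) + 2.4 * (0.9397, 0.3420) = (0.0000 + 2.2553, 0.0000 + 0.8208) = (2.2553, 0.8208)
link 1: phi[1] = 20 + 180 = 200 deg
  cos(200 deg) = -0.9397, sin(200 deg) = -0.3420
  joint[2] = (2.2553, 0.8208) + 2 * (-0.9397, -0.3420) = (2.2553 + -1.8794, 0.8208 + -0.6840) = (0.3759, 0.1368)
link 2: phi[2] = 20 + 180 + -90 = 110 deg
  cos(110 deg) = -0.3420, sin(110 deg) = 0.9397
  joint[3] = (0.3759, 0.1368) + 6.9 * (-0.3420, 0.9397) = (0.3759 + -2.3599, 0.1368 + 6.4839) = (-1.9841, 6.6207)
link 3: phi[3] = 20 + 180 + -90 + 60 = 170 deg
  cos(170 deg) = -0.9848, sin(170 deg) = 0.1736
  joint[4] = (-1.9841, 6.6207) + 1.4 * (-0.9848, 0.1736) = (-1.9841 + -1.3787, 6.6207 + 0.2431) = (-3.3628, 6.8638)
End effector: (-3.3628, 6.8638)

Answer: -3.3628 6.8638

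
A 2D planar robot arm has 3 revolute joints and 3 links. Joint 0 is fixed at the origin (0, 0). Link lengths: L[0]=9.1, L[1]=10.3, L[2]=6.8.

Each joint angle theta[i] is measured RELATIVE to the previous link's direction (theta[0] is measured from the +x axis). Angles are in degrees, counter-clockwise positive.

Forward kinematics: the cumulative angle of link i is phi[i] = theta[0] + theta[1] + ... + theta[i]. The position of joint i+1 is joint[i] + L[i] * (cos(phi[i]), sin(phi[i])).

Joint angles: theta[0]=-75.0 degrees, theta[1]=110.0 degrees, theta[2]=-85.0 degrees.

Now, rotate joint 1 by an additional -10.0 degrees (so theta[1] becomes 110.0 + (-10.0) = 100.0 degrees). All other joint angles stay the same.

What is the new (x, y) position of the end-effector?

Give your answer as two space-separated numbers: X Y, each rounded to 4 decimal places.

Answer: 15.0902 -10.3259

Derivation:
joint[0] = (0.0000, 0.0000)  (base)
link 0: phi[0] = -75 = -75 deg
  cos(-75 deg) = 0.2588, sin(-75 deg) = -0.9659
  joint[1] = (0.0000, 0.0000) + 9.1 * (0.2588, -0.9659) = (0.0000 + 2.3553, 0.0000 + -8.7899) = (2.3553, -8.7899)
link 1: phi[1] = -75 + 100 = 25 deg
  cos(25 deg) = 0.9063, sin(25 deg) = 0.4226
  joint[2] = (2.3553, -8.7899) + 10.3 * (0.9063, 0.4226) = (2.3553 + 9.3350, -8.7899 + 4.3530) = (11.6902, -4.4370)
link 2: phi[2] = -75 + 100 + -85 = -60 deg
  cos(-60 deg) = 0.5000, sin(-60 deg) = -0.8660
  joint[3] = (11.6902, -4.4370) + 6.8 * (0.5000, -0.8660) = (11.6902 + 3.4000, -4.4370 + -5.8890) = (15.0902, -10.3259)
End effector: (15.0902, -10.3259)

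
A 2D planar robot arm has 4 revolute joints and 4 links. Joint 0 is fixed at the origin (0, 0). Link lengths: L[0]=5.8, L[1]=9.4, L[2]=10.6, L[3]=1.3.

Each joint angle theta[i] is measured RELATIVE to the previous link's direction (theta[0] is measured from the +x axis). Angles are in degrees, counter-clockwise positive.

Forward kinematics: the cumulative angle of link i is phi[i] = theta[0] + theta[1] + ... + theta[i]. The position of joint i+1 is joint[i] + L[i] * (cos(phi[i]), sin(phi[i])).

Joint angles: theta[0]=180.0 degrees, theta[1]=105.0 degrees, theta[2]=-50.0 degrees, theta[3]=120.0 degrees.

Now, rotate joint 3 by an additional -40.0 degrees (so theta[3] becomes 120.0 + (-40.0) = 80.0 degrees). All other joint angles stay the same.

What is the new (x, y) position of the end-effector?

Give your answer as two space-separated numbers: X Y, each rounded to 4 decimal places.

joint[0] = (0.0000, 0.0000)  (base)
link 0: phi[0] = 180 = 180 deg
  cos(180 deg) = -1.0000, sin(180 deg) = 0.0000
  joint[1] = (0.0000, 0.0000) + 5.8 * (-1.0000, 0.0000) = (0.0000 + -5.8000, 0.0000 + 0.0000) = (-5.8000, 0.0000)
link 1: phi[1] = 180 + 105 = 285 deg
  cos(285 deg) = 0.2588, sin(285 deg) = -0.9659
  joint[2] = (-5.8000, 0.0000) + 9.4 * (0.2588, -0.9659) = (-5.8000 + 2.4329, 0.0000 + -9.0797) = (-3.3671, -9.0797)
link 2: phi[2] = 180 + 105 + -50 = 235 deg
  cos(235 deg) = -0.5736, sin(235 deg) = -0.8192
  joint[3] = (-3.3671, -9.0797) + 10.6 * (-0.5736, -0.8192) = (-3.3671 + -6.0799, -9.0797 + -8.6830) = (-9.4470, -17.7627)
link 3: phi[3] = 180 + 105 + -50 + 80 = 315 deg
  cos(315 deg) = 0.7071, sin(315 deg) = -0.7071
  joint[4] = (-9.4470, -17.7627) + 1.3 * (0.7071, -0.7071) = (-9.4470 + 0.9192, -17.7627 + -0.9192) = (-8.5278, -18.6820)
End effector: (-8.5278, -18.6820)

Answer: -8.5278 -18.6820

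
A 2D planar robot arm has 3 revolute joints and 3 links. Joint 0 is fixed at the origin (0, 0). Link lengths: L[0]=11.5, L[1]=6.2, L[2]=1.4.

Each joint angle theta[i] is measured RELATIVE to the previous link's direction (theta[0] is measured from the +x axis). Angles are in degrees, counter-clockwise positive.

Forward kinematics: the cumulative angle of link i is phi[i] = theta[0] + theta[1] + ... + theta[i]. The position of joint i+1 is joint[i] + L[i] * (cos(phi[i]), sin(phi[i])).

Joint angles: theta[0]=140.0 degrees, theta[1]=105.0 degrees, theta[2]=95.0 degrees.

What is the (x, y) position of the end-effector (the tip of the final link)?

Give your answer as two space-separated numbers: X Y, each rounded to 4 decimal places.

Answer: -10.1142 1.2941

Derivation:
joint[0] = (0.0000, 0.0000)  (base)
link 0: phi[0] = 140 = 140 deg
  cos(140 deg) = -0.7660, sin(140 deg) = 0.6428
  joint[1] = (0.0000, 0.0000) + 11.5 * (-0.7660, 0.6428) = (0.0000 + -8.8095, 0.0000 + 7.3921) = (-8.8095, 7.3921)
link 1: phi[1] = 140 + 105 = 245 deg
  cos(245 deg) = -0.4226, sin(245 deg) = -0.9063
  joint[2] = (-8.8095, 7.3921) + 6.2 * (-0.4226, -0.9063) = (-8.8095 + -2.6202, 7.3921 + -5.6191) = (-11.4297, 1.7729)
link 2: phi[2] = 140 + 105 + 95 = 340 deg
  cos(340 deg) = 0.9397, sin(340 deg) = -0.3420
  joint[3] = (-11.4297, 1.7729) + 1.4 * (0.9397, -0.3420) = (-11.4297 + 1.3156, 1.7729 + -0.4788) = (-10.1142, 1.2941)
End effector: (-10.1142, 1.2941)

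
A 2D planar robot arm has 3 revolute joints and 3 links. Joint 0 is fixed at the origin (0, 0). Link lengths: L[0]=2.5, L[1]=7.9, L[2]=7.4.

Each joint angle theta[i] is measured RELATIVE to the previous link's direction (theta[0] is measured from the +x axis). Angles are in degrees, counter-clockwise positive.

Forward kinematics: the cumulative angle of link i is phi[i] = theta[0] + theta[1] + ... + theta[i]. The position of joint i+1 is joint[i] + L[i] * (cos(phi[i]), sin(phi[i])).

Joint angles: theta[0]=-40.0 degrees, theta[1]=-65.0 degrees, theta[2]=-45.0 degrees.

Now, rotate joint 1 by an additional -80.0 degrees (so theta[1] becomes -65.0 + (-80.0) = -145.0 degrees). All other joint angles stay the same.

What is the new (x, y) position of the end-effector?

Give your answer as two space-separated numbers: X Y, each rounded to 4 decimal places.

joint[0] = (0.0000, 0.0000)  (base)
link 0: phi[0] = -40 = -40 deg
  cos(-40 deg) = 0.7660, sin(-40 deg) = -0.6428
  joint[1] = (0.0000, 0.0000) + 2.5 * (0.7660, -0.6428) = (0.0000 + 1.9151, 0.0000 + -1.6070) = (1.9151, -1.6070)
link 1: phi[1] = -40 + -145 = -185 deg
  cos(-185 deg) = -0.9962, sin(-185 deg) = 0.0872
  joint[2] = (1.9151, -1.6070) + 7.9 * (-0.9962, 0.0872) = (1.9151 + -7.8699, -1.6070 + 0.6885) = (-5.9548, -0.9184)
link 2: phi[2] = -40 + -145 + -45 = -230 deg
  cos(-230 deg) = -0.6428, sin(-230 deg) = 0.7660
  joint[3] = (-5.9548, -0.9184) + 7.4 * (-0.6428, 0.7660) = (-5.9548 + -4.7566, -0.9184 + 5.6687) = (-10.7115, 4.7503)
End effector: (-10.7115, 4.7503)

Answer: -10.7115 4.7503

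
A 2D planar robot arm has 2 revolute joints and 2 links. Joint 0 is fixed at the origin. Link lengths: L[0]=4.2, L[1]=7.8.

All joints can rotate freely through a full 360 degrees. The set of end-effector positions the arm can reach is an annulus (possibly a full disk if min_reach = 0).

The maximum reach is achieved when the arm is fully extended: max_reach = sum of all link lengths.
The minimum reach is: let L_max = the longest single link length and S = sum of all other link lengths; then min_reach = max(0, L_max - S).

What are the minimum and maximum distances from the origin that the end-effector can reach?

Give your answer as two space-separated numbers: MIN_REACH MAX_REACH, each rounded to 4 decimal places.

Answer: 3.6000 12.0000

Derivation:
Link lengths: [4.2, 7.8]
max_reach = 4.2 + 7.8 = 12
L_max = max([4.2, 7.8]) = 7.8
S (sum of others) = 12 - 7.8 = 4.2
min_reach = max(0, 7.8 - 4.2) = max(0, 3.6) = 3.6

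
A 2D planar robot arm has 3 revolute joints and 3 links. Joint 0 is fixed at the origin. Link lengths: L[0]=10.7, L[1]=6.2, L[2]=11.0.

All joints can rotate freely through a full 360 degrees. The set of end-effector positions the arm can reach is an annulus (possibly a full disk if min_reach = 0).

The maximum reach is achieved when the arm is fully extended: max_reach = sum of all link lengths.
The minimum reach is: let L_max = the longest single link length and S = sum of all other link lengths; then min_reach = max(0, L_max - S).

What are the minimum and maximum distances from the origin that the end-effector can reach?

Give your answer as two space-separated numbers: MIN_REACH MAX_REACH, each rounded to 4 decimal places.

Answer: 0.0000 27.9000

Derivation:
Link lengths: [10.7, 6.2, 11.0]
max_reach = 10.7 + 6.2 + 11 = 27.9
L_max = max([10.7, 6.2, 11.0]) = 11
S (sum of others) = 27.9 - 11 = 16.9
min_reach = max(0, 11 - 16.9) = max(0, -5.9) = 0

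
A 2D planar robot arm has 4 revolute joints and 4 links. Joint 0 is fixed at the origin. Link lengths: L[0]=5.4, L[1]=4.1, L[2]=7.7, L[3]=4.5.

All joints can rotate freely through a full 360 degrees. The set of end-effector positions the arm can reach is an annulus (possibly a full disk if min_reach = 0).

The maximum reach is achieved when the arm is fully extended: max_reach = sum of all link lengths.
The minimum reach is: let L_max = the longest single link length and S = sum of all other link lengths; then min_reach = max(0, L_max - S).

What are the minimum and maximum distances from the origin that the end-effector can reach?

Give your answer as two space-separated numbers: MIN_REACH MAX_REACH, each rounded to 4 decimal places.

Link lengths: [5.4, 4.1, 7.7, 4.5]
max_reach = 5.4 + 4.1 + 7.7 + 4.5 = 21.7
L_max = max([5.4, 4.1, 7.7, 4.5]) = 7.7
S (sum of others) = 21.7 - 7.7 = 14
min_reach = max(0, 7.7 - 14) = max(0, -6.3) = 0

Answer: 0.0000 21.7000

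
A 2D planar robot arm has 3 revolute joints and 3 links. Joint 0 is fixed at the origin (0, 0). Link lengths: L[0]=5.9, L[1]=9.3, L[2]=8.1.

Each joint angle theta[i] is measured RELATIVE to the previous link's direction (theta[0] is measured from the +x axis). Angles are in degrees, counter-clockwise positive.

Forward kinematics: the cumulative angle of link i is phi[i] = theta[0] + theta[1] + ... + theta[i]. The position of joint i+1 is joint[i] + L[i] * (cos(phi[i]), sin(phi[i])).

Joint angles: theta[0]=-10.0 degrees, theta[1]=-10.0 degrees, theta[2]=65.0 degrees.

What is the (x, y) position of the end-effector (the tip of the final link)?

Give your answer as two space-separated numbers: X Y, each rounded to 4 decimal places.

joint[0] = (0.0000, 0.0000)  (base)
link 0: phi[0] = -10 = -10 deg
  cos(-10 deg) = 0.9848, sin(-10 deg) = -0.1736
  joint[1] = (0.0000, 0.0000) + 5.9 * (0.9848, -0.1736) = (0.0000 + 5.8104, 0.0000 + -1.0245) = (5.8104, -1.0245)
link 1: phi[1] = -10 + -10 = -20 deg
  cos(-20 deg) = 0.9397, sin(-20 deg) = -0.3420
  joint[2] = (5.8104, -1.0245) + 9.3 * (0.9397, -0.3420) = (5.8104 + 8.7391, -1.0245 + -3.1808) = (14.5495, -4.2053)
link 2: phi[2] = -10 + -10 + 65 = 45 deg
  cos(45 deg) = 0.7071, sin(45 deg) = 0.7071
  joint[3] = (14.5495, -4.2053) + 8.1 * (0.7071, 0.7071) = (14.5495 + 5.7276, -4.2053 + 5.7276) = (20.2771, 1.5223)
End effector: (20.2771, 1.5223)

Answer: 20.2771 1.5223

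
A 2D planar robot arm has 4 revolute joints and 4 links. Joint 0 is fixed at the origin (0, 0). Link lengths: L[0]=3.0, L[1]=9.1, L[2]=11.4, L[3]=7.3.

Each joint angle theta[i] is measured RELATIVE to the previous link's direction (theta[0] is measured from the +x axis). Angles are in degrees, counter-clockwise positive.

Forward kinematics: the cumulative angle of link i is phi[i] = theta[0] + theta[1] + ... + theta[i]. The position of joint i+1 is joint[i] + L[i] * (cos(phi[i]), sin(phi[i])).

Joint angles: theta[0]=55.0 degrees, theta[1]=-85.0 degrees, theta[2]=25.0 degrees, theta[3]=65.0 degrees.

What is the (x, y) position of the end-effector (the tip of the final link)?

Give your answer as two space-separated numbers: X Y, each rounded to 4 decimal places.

Answer: 24.6082 3.2359

Derivation:
joint[0] = (0.0000, 0.0000)  (base)
link 0: phi[0] = 55 = 55 deg
  cos(55 deg) = 0.5736, sin(55 deg) = 0.8192
  joint[1] = (0.0000, 0.0000) + 3 * (0.5736, 0.8192) = (0.0000 + 1.7207, 0.0000 + 2.4575) = (1.7207, 2.4575)
link 1: phi[1] = 55 + -85 = -30 deg
  cos(-30 deg) = 0.8660, sin(-30 deg) = -0.5000
  joint[2] = (1.7207, 2.4575) + 9.1 * (0.8660, -0.5000) = (1.7207 + 7.8808, 2.4575 + -4.5500) = (9.6016, -2.0925)
link 2: phi[2] = 55 + -85 + 25 = -5 deg
  cos(-5 deg) = 0.9962, sin(-5 deg) = -0.0872
  joint[3] = (9.6016, -2.0925) + 11.4 * (0.9962, -0.0872) = (9.6016 + 11.3566, -2.0925 + -0.9936) = (20.9582, -3.0861)
link 3: phi[3] = 55 + -85 + 25 + 65 = 60 deg
  cos(60 deg) = 0.5000, sin(60 deg) = 0.8660
  joint[4] = (20.9582, -3.0861) + 7.3 * (0.5000, 0.8660) = (20.9582 + 3.6500, -3.0861 + 6.3220) = (24.6082, 3.2359)
End effector: (24.6082, 3.2359)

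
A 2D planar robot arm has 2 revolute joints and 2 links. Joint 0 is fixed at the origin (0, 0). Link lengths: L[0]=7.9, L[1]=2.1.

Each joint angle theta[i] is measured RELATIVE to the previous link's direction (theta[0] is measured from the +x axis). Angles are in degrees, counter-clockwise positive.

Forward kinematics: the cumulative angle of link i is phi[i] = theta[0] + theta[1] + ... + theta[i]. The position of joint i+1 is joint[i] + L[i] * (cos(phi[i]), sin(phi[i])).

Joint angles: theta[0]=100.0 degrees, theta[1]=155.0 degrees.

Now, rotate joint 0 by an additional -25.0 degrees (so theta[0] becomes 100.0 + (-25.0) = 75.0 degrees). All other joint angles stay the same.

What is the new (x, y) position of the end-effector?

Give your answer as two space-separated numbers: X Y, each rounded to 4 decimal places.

joint[0] = (0.0000, 0.0000)  (base)
link 0: phi[0] = 75 = 75 deg
  cos(75 deg) = 0.2588, sin(75 deg) = 0.9659
  joint[1] = (0.0000, 0.0000) + 7.9 * (0.2588, 0.9659) = (0.0000 + 2.0447, 0.0000 + 7.6308) = (2.0447, 7.6308)
link 1: phi[1] = 75 + 155 = 230 deg
  cos(230 deg) = -0.6428, sin(230 deg) = -0.7660
  joint[2] = (2.0447, 7.6308) + 2.1 * (-0.6428, -0.7660) = (2.0447 + -1.3499, 7.6308 + -1.6087) = (0.6948, 6.0221)
End effector: (0.6948, 6.0221)

Answer: 0.6948 6.0221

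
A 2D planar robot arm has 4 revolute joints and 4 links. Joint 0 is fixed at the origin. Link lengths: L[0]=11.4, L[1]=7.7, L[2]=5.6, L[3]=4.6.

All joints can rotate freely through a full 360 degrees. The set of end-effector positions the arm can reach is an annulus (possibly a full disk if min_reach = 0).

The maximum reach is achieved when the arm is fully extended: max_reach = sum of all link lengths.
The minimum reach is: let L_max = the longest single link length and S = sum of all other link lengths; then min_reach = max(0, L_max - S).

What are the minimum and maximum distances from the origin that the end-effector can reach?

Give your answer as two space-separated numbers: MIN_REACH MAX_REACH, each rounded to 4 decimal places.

Answer: 0.0000 29.3000

Derivation:
Link lengths: [11.4, 7.7, 5.6, 4.6]
max_reach = 11.4 + 7.7 + 5.6 + 4.6 = 29.3
L_max = max([11.4, 7.7, 5.6, 4.6]) = 11.4
S (sum of others) = 29.3 - 11.4 = 17.9
min_reach = max(0, 11.4 - 17.9) = max(0, -6.5) = 0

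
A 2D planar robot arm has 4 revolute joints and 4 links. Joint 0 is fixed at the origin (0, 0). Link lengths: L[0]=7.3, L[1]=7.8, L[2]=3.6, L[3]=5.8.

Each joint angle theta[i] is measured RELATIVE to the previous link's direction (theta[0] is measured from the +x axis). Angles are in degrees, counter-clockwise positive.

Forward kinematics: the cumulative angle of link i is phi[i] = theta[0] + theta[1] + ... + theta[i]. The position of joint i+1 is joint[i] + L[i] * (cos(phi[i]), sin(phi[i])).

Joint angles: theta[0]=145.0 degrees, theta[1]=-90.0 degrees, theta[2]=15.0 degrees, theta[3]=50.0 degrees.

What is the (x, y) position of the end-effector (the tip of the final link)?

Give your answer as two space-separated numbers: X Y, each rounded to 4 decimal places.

Answer: -3.1746 18.9823

Derivation:
joint[0] = (0.0000, 0.0000)  (base)
link 0: phi[0] = 145 = 145 deg
  cos(145 deg) = -0.8192, sin(145 deg) = 0.5736
  joint[1] = (0.0000, 0.0000) + 7.3 * (-0.8192, 0.5736) = (0.0000 + -5.9798, 0.0000 + 4.1871) = (-5.9798, 4.1871)
link 1: phi[1] = 145 + -90 = 55 deg
  cos(55 deg) = 0.5736, sin(55 deg) = 0.8192
  joint[2] = (-5.9798, 4.1871) + 7.8 * (0.5736, 0.8192) = (-5.9798 + 4.4739, 4.1871 + 6.3894) = (-1.5059, 10.5765)
link 2: phi[2] = 145 + -90 + 15 = 70 deg
  cos(70 deg) = 0.3420, sin(70 deg) = 0.9397
  joint[3] = (-1.5059, 10.5765) + 3.6 * (0.3420, 0.9397) = (-1.5059 + 1.2313, 10.5765 + 3.3829) = (-0.2746, 13.9594)
link 3: phi[3] = 145 + -90 + 15 + 50 = 120 deg
  cos(120 deg) = -0.5000, sin(120 deg) = 0.8660
  joint[4] = (-0.2746, 13.9594) + 5.8 * (-0.5000, 0.8660) = (-0.2746 + -2.9000, 13.9594 + 5.0229) = (-3.1746, 18.9823)
End effector: (-3.1746, 18.9823)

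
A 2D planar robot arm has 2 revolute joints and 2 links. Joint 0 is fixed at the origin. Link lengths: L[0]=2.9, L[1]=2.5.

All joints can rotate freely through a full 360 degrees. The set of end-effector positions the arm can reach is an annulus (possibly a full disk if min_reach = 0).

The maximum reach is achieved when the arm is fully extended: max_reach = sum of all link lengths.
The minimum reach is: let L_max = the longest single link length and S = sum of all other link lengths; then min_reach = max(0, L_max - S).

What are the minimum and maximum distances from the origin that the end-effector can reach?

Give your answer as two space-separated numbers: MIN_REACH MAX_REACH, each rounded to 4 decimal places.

Answer: 0.4000 5.4000

Derivation:
Link lengths: [2.9, 2.5]
max_reach = 2.9 + 2.5 = 5.4
L_max = max([2.9, 2.5]) = 2.9
S (sum of others) = 5.4 - 2.9 = 2.5
min_reach = max(0, 2.9 - 2.5) = max(0, 0.4) = 0.4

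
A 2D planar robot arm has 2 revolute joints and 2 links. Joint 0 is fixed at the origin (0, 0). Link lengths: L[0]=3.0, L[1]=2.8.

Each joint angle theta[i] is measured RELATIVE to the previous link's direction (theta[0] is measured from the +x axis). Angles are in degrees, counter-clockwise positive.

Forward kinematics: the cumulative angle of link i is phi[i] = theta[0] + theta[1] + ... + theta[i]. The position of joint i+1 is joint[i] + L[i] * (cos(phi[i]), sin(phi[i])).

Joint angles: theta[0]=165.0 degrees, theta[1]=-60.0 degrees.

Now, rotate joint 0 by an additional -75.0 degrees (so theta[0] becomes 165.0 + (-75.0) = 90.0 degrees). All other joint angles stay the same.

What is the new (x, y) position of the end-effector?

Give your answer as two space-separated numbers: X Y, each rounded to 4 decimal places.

Answer: 2.4249 4.4000

Derivation:
joint[0] = (0.0000, 0.0000)  (base)
link 0: phi[0] = 90 = 90 deg
  cos(90 deg) = 0.0000, sin(90 deg) = 1.0000
  joint[1] = (0.0000, 0.0000) + 3 * (0.0000, 1.0000) = (0.0000 + 0.0000, 0.0000 + 3.0000) = (0.0000, 3.0000)
link 1: phi[1] = 90 + -60 = 30 deg
  cos(30 deg) = 0.8660, sin(30 deg) = 0.5000
  joint[2] = (0.0000, 3.0000) + 2.8 * (0.8660, 0.5000) = (0.0000 + 2.4249, 3.0000 + 1.4000) = (2.4249, 4.4000)
End effector: (2.4249, 4.4000)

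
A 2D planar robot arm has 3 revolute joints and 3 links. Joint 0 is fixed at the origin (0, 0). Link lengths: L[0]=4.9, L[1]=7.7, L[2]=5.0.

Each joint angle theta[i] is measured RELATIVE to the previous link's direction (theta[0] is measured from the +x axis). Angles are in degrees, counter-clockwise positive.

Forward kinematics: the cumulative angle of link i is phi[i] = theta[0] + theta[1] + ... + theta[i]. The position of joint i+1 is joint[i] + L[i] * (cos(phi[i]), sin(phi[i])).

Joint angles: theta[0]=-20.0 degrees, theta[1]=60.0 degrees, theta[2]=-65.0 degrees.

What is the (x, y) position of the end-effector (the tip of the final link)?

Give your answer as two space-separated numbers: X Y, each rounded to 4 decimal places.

joint[0] = (0.0000, 0.0000)  (base)
link 0: phi[0] = -20 = -20 deg
  cos(-20 deg) = 0.9397, sin(-20 deg) = -0.3420
  joint[1] = (0.0000, 0.0000) + 4.9 * (0.9397, -0.3420) = (0.0000 + 4.6045, 0.0000 + -1.6759) = (4.6045, -1.6759)
link 1: phi[1] = -20 + 60 = 40 deg
  cos(40 deg) = 0.7660, sin(40 deg) = 0.6428
  joint[2] = (4.6045, -1.6759) + 7.7 * (0.7660, 0.6428) = (4.6045 + 5.8985, -1.6759 + 4.9495) = (10.5030, 3.2736)
link 2: phi[2] = -20 + 60 + -65 = -25 deg
  cos(-25 deg) = 0.9063, sin(-25 deg) = -0.4226
  joint[3] = (10.5030, 3.2736) + 5 * (0.9063, -0.4226) = (10.5030 + 4.5315, 3.2736 + -2.1131) = (15.0346, 1.1605)
End effector: (15.0346, 1.1605)

Answer: 15.0346 1.1605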